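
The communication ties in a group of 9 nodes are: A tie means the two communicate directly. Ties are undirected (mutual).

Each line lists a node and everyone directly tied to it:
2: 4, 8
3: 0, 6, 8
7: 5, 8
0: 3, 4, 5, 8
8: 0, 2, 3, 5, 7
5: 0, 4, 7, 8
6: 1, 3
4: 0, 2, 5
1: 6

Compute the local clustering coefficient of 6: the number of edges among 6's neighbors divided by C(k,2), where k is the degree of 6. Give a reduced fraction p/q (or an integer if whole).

6's neighbors: 1 and 3 (k = 2).
Possible neighbor pairs: C(2,2) = 1. Edges among them: none → e = 0.
Clustering(6) = 0/1.

0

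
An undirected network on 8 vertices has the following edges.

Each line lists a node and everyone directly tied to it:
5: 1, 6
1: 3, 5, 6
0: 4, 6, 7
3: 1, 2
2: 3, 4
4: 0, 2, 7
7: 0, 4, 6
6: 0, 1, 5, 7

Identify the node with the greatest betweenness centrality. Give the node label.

6

Unnormalized betweenness of each node: 0:5/3, 1:13/3, 2:7/3, 3:8/3, 4:11/3, 5:0, 6:20/3, 7:5/3.
6 has the largest value, 20/3, making it the main broker — the node through which the most shortest paths run.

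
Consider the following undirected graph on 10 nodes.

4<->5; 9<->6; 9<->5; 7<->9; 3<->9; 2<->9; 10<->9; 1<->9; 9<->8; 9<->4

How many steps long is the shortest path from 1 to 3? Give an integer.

2

One shortest route is 1 – 9 – 3, which uses 2 edges, and 1 and 3 are not directly tied, so nothing shorter exists. So d(1,3) = 2.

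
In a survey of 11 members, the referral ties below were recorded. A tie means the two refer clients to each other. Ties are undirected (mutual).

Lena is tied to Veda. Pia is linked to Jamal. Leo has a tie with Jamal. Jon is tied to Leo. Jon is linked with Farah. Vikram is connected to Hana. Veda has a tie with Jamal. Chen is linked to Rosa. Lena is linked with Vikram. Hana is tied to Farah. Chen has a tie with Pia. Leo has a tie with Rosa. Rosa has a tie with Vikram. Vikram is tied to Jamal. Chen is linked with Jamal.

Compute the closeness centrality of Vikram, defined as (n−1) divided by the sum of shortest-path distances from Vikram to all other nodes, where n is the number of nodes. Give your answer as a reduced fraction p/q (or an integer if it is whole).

10/17

Distances from Vikram: Chen:2, Farah:2, Hana:1, Jamal:1, Jon:3, Lena:1, Leo:2, Pia:2, Rosa:1, Veda:2. Sum = 17.
n = 11, so closeness = 10/17.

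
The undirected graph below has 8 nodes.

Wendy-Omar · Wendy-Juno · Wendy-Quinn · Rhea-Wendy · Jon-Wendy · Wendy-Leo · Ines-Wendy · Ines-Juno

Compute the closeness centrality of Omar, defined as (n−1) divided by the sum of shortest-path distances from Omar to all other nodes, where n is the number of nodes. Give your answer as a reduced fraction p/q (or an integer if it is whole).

Distances from Omar: Ines:2, Jon:2, Juno:2, Leo:2, Quinn:2, Rhea:2, Wendy:1. Sum = 13.
n = 8, so closeness = 7/13.

7/13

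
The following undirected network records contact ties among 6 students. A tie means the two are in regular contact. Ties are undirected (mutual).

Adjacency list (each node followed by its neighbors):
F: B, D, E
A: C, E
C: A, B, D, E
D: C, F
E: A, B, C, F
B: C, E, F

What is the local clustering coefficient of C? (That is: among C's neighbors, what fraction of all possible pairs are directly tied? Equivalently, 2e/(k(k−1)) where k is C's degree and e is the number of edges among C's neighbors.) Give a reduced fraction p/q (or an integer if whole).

C's neighbors: A, B, D, and E (k = 4).
Possible neighbor pairs: C(4,2) = 6. Edges among them: A–E, B–E → e = 2.
Clustering(C) = 2/6 = 1/3.

1/3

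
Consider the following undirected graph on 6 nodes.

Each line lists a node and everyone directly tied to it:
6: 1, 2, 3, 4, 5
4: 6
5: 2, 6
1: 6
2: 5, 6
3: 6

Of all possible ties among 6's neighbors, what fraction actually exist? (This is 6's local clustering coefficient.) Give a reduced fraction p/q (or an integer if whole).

1/10

6's neighbors: 1, 2, 3, 4, and 5 (k = 5).
Possible neighbor pairs: C(5,2) = 10. Edges among them: 2–5 → e = 1.
Clustering(6) = 1/10.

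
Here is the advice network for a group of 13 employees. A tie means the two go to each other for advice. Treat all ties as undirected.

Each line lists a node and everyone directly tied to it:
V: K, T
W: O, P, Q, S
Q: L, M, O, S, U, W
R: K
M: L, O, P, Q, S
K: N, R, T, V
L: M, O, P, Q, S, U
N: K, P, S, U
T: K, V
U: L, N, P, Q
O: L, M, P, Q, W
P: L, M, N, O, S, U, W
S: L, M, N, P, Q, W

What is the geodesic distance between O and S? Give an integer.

One shortest route is O – P – S, which uses 2 edges, and O and S are not directly tied, so nothing shorter exists. So d(O,S) = 2.

2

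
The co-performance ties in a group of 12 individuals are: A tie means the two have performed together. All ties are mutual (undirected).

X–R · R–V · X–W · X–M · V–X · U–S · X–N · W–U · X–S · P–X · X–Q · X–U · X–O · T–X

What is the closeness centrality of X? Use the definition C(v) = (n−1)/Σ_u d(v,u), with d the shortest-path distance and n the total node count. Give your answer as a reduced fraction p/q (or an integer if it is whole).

Distances from X: M:1, N:1, O:1, P:1, Q:1, R:1, S:1, T:1, U:1, V:1, W:1. Sum = 11.
n = 12, so closeness = 11/11 = 1.

1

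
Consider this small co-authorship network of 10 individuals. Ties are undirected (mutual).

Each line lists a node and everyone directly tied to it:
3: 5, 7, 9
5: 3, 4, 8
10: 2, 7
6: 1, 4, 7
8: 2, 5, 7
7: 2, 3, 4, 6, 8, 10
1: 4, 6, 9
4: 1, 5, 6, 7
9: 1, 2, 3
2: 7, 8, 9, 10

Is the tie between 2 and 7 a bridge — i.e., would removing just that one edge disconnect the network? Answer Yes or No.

Even without that edge, 2 still reaches 7 via 2 – 8 – 7, so the network stays connected. Not a bridge.

No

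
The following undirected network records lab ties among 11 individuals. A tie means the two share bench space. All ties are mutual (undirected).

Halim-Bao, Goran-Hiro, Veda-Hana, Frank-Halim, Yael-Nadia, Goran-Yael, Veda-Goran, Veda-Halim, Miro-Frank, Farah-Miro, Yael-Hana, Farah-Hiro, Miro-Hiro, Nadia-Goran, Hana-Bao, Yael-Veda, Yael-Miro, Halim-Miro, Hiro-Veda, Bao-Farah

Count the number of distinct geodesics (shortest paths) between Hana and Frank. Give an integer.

The shortest distance is 3. The length-3 paths are: Hana–Yael–Miro–Frank; Hana–Veda–Halim–Frank; Hana–Bao–Halim–Frank.
That gives 3 distinct shortest paths.

3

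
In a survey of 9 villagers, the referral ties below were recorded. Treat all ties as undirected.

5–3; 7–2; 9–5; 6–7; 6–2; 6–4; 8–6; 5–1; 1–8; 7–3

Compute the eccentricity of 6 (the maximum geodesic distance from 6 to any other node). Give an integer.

4

Distances from 6: 1:2, 2:1, 3:2, 4:1, 5:3, 7:1, 8:1, 9:4.
The largest is 4 (to 9), so the eccentricity of 6 is 4.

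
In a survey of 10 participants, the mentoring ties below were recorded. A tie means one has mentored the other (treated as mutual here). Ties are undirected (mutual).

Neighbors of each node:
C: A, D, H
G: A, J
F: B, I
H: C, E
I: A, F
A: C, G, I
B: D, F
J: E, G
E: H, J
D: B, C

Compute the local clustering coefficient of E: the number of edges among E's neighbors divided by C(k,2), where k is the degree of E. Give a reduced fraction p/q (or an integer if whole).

0

E's neighbors: H and J (k = 2).
Possible neighbor pairs: C(2,2) = 1. Edges among them: none → e = 0.
Clustering(E) = 0/1.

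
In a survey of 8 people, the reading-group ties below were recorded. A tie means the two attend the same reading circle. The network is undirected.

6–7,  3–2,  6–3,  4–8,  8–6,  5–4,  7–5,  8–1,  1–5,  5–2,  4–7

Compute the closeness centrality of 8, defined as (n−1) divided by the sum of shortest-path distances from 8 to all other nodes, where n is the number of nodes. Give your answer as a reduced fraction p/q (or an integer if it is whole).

7/12

Distances from 8: 1:1, 2:3, 3:2, 4:1, 5:2, 6:1, 7:2. Sum = 12.
n = 8, so closeness = 7/12.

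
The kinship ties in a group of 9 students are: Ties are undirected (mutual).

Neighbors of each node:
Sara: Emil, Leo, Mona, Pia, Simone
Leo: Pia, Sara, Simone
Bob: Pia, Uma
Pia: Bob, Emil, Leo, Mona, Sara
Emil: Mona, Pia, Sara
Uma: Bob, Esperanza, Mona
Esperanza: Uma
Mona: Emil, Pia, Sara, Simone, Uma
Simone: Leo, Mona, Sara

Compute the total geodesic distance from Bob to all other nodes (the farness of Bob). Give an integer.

Distances from Bob: Emil:2, Esperanza:2, Leo:2, Mona:2, Pia:1, Sara:2, Simone:3, Uma:1.
Sum = 2 + 2 + 2 + 2 + 1 + 2 + 3 + 1 = 15.

15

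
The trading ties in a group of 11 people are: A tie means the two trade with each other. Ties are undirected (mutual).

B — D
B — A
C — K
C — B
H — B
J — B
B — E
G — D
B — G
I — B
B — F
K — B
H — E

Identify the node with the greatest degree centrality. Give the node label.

B

Degrees — A:1, B:10, C:2, D:2, E:2, F:1, G:2, H:2, I:1, J:1, K:2.
The maximum is 10, attained only by B.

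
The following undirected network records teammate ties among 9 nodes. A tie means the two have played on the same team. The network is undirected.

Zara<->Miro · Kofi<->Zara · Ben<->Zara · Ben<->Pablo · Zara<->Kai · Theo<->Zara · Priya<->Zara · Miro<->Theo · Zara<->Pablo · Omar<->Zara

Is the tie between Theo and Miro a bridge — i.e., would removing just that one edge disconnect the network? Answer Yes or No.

No

Even without that edge, Theo still reaches Miro via Theo – Zara – Miro, so the network stays connected. Not a bridge.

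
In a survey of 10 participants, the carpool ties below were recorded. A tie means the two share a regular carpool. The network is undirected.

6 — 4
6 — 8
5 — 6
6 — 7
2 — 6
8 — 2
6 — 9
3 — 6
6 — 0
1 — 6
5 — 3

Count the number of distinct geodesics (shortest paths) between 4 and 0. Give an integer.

The shortest distance is 2, and the only length-2 path is 4–6–0. So there is exactly 1 shortest path.

1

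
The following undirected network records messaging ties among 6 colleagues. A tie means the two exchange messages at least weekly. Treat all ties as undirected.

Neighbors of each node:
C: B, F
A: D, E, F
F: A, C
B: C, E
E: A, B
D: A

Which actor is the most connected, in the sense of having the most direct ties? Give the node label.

Degrees — A:3, B:2, C:2, D:1, E:2, F:2.
The maximum is 3, attained only by A.

A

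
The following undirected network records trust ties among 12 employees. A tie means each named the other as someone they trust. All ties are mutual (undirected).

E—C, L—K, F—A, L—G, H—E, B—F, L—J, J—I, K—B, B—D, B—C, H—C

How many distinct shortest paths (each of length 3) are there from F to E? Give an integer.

1

The shortest distance is 3, and the only length-3 path is F–B–C–E. So there is exactly 1 shortest path.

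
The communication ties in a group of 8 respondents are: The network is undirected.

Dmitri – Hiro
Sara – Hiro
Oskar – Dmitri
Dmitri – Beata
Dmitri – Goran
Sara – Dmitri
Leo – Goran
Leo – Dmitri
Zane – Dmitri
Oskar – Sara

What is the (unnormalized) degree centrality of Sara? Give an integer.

Sara is directly tied to Dmitri, Hiro, and Oskar. That is 3 neighbors, so the degree of Sara is 3.

3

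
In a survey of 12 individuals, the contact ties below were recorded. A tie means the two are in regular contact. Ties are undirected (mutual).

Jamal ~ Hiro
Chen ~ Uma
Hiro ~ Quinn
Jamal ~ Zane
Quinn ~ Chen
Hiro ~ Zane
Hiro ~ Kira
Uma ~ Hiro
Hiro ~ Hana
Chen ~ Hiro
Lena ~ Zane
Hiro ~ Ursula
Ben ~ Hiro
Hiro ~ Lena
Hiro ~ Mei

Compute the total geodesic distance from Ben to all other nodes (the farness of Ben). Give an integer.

21

Distances from Ben: Chen:2, Hana:2, Hiro:1, Jamal:2, Kira:2, Lena:2, Mei:2, Quinn:2, Uma:2, Ursula:2, Zane:2.
Sum = 2 + 2 + 1 + 2 + 2 + 2 + 2 + 2 + 2 + 2 + 2 = 21.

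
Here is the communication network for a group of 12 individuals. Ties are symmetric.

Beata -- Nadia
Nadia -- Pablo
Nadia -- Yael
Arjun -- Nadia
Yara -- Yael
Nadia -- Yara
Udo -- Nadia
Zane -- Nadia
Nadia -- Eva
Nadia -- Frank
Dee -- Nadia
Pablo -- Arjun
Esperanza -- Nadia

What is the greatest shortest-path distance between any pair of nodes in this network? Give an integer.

Eccentricity of each node (its greatest distance to any other): Arjun:2, Beata:2, Dee:2, Esperanza:2, Eva:2, Frank:2, Nadia:1, Pablo:2, Udo:2, Yael:2, Yara:2, Zane:2.
The maximum eccentricity is 2, realized for instance by the pair Esperanza–Beata via Esperanza – Nadia – Beata. So the diameter is 2.

2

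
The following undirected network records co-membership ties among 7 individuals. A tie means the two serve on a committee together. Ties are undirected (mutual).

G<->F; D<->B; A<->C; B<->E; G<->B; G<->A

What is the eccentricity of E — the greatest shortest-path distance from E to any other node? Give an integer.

4

Distances from E: A:3, B:1, C:4, D:2, F:3, G:2.
The largest is 4 (to C), so the eccentricity of E is 4.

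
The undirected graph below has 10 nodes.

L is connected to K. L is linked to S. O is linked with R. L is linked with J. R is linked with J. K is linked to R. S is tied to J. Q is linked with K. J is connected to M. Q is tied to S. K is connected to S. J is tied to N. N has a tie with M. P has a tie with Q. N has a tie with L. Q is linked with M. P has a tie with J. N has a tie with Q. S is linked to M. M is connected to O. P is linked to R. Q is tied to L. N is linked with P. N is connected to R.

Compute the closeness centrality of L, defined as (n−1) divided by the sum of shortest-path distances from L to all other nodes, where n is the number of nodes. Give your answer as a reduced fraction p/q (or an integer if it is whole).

Distances from L: J:1, K:1, M:2, N:1, O:3, P:2, Q:1, R:2, S:1. Sum = 14.
n = 10, so closeness = 9/14.

9/14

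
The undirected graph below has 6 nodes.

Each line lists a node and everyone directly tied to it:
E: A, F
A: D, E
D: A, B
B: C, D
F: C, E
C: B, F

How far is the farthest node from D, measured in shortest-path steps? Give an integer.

3

Distances from D: A:1, B:1, C:2, E:2, F:3.
The largest is 3 (to F), so the eccentricity of D is 3.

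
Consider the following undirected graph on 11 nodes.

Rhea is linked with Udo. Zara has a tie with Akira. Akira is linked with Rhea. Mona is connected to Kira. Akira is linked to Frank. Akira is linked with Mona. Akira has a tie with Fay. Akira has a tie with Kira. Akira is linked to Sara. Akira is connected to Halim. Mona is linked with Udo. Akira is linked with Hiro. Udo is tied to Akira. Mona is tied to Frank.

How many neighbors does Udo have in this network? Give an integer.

Udo is directly tied to Akira, Mona, and Rhea. That is 3 neighbors, so the degree of Udo is 3.

3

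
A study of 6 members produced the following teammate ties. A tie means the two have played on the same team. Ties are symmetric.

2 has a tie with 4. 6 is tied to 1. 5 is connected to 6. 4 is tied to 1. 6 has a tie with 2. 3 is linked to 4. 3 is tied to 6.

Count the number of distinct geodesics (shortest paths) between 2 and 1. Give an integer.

2

The shortest distance is 2. The length-2 paths are: 2–6–1; 2–4–1.
That gives 2 distinct shortest paths.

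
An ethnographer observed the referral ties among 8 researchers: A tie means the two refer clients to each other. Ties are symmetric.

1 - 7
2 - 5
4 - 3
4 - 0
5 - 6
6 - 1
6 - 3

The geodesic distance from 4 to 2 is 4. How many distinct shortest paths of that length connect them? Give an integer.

The shortest distance is 4, and the only length-4 path is 4–3–6–5–2. So there is exactly 1 shortest path.

1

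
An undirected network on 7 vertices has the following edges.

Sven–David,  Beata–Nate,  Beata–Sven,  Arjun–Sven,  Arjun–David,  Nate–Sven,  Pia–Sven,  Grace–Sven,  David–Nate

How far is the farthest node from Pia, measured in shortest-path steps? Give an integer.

Distances from Pia: Arjun:2, Beata:2, David:2, Grace:2, Nate:2, Sven:1.
The largest is 2 (to Beata, David, Nate, Arjun, and Grace), so the eccentricity of Pia is 2.

2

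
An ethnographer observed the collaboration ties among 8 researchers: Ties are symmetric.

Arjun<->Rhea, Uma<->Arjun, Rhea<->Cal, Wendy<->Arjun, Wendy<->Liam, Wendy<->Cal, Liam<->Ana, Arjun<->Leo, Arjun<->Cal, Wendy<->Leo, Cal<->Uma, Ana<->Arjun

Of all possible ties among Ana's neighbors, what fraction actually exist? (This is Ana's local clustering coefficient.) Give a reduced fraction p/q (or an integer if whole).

Ana's neighbors: Arjun and Liam (k = 2).
Possible neighbor pairs: C(2,2) = 1. Edges among them: none → e = 0.
Clustering(Ana) = 0/1.

0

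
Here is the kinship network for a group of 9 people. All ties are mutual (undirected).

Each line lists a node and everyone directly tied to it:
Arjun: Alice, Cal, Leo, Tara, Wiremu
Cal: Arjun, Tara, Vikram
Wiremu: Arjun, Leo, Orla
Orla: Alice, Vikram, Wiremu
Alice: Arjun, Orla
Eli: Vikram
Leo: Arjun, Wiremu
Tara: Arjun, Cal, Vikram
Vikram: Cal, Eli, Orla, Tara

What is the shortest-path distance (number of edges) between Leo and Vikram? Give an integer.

One shortest route is Leo – Arjun – Cal – Vikram, which uses 3 edges, and at distance 2 from Leo we only reach {Alice, Cal, Orla, Tara}, which does not include Vikram. So d(Leo,Vikram) = 3.

3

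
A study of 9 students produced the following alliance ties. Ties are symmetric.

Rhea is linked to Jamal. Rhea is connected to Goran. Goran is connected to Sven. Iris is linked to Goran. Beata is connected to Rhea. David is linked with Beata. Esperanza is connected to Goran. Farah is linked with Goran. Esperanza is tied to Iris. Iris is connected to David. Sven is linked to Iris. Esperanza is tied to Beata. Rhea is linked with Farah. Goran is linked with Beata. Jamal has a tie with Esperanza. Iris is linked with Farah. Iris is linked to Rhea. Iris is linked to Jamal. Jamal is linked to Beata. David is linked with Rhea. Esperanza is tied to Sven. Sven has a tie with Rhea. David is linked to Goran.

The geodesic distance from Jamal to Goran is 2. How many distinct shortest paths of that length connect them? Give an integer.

4

The shortest distance is 2. The length-2 paths are: Jamal–Iris–Goran; Jamal–Beata–Goran; Jamal–Rhea–Goran; Jamal–Esperanza–Goran.
That gives 4 distinct shortest paths.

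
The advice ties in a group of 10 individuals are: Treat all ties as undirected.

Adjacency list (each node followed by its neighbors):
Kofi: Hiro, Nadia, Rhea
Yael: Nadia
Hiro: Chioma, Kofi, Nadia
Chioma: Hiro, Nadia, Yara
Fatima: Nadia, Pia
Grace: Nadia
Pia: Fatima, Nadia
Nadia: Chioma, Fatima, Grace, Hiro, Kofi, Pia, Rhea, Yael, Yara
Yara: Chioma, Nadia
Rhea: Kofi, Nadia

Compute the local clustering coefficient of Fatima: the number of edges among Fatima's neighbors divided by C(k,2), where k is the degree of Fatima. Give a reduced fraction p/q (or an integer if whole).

Fatima's neighbors: Nadia and Pia (k = 2).
Possible neighbor pairs: C(2,2) = 1. Edges among them: Nadia–Pia → e = 1.
Clustering(Fatima) = 1/1.

1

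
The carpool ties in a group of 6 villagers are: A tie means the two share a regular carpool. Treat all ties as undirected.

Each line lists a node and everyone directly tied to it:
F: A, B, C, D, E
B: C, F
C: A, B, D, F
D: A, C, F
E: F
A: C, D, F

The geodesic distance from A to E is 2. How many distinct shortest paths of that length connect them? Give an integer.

The shortest distance is 2, and the only length-2 path is A–F–E. So there is exactly 1 shortest path.

1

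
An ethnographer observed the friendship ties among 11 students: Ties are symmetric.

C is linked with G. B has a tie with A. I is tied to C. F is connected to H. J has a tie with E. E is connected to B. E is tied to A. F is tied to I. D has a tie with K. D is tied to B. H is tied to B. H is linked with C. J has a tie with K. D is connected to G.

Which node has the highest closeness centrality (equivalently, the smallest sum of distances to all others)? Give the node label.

B

Farness (sum of distances to all others) for each node — A:24, B:17, C:22, D:19, E:22, F:26, G:22, H:19, I:29, J:27, K:25.
The smallest farness is 17, for B, so B has the highest closeness.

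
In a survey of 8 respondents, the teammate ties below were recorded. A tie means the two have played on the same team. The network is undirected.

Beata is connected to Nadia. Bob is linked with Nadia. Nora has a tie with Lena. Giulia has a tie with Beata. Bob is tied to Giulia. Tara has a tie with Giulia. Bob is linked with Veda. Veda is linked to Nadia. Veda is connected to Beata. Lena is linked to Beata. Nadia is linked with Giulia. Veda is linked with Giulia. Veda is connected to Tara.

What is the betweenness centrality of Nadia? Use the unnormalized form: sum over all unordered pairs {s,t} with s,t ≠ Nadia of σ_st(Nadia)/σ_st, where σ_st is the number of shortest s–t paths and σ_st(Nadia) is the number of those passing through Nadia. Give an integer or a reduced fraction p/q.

1

Pairs whose geodesics pass through Nadia — Lena–Bob: 1/3; Nora–Bob: 1/3; Beata–Bob: 1/3.
All other pairs contribute 0.
Summing the contributions gives betweenness(Nadia) = 1.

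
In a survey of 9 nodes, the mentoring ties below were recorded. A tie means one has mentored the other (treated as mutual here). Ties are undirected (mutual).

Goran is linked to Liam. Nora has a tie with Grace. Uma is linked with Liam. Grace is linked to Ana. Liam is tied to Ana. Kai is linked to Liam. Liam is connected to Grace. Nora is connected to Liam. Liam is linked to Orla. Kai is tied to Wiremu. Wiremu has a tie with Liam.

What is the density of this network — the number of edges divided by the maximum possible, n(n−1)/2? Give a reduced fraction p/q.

There are 11 edges and 9 nodes, so the maximum possible is C(9,2) = 36.
Density = 11/36.

11/36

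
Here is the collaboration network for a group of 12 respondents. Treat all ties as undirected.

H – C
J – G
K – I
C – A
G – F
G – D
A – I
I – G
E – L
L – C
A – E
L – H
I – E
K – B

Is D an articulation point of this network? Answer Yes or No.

Even without D, every remaining node can still reach every other (the residual graph is connected), so D is not a cut vertex.

No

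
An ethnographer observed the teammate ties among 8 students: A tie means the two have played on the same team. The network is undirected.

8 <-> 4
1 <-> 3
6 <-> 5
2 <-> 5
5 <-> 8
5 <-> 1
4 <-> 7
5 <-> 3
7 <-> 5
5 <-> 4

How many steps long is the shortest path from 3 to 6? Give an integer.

2

One shortest route is 3 – 5 – 6, which uses 2 edges, and 3 and 6 are not directly tied, so nothing shorter exists. So d(3,6) = 2.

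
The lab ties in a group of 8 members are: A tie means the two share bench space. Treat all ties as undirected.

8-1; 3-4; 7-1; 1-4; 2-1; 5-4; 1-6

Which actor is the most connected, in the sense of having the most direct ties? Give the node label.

1

Degrees — 1:5, 2:1, 3:1, 4:3, 5:1, 6:1, 7:1, 8:1.
The maximum is 5, attained only by 1.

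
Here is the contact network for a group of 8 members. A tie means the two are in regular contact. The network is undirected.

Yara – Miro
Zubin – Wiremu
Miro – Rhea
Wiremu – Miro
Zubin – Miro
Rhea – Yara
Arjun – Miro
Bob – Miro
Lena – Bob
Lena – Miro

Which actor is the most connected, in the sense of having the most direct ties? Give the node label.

Degrees — Arjun:1, Bob:2, Lena:2, Miro:7, Rhea:2, Wiremu:2, Yara:2, Zubin:2.
The maximum is 7, attained only by Miro.

Miro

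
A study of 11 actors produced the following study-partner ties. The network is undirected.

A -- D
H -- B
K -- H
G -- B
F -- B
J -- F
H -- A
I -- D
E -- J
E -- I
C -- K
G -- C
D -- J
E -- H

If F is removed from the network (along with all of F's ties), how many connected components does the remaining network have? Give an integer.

F's neighbors (B and J) remain reachable from one another through other ties, so the rest of the network stays in one piece.

1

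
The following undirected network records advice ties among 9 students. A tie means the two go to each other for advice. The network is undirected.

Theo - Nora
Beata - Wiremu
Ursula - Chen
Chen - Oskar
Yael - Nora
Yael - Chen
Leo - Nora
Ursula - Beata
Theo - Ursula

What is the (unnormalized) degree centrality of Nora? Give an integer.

3

Nora is directly tied to Leo, Theo, and Yael. That is 3 neighbors, so the degree of Nora is 3.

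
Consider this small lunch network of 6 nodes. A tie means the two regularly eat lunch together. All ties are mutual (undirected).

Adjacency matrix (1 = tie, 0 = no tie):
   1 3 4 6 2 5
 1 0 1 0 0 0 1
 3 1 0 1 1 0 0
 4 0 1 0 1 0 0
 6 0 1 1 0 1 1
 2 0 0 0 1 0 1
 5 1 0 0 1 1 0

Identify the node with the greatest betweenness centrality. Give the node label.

Unnormalized betweenness of each node: 1:1/2, 2:0, 3:3/2, 4:0, 5:3/2, 6:7/2.
6 has the largest value, 7/2, making it the main broker — the node through which the most shortest paths run.

6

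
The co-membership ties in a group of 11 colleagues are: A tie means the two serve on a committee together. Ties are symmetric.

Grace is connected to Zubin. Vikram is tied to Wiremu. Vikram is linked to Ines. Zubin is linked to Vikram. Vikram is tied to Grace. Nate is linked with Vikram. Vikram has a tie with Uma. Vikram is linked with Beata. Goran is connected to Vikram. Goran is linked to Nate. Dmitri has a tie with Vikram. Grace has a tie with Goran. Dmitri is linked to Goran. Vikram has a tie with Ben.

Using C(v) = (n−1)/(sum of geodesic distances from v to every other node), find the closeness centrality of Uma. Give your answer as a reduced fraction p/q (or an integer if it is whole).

10/19

Distances from Uma: Beata:2, Ben:2, Dmitri:2, Goran:2, Grace:2, Ines:2, Nate:2, Vikram:1, Wiremu:2, Zubin:2. Sum = 19.
n = 11, so closeness = 10/19.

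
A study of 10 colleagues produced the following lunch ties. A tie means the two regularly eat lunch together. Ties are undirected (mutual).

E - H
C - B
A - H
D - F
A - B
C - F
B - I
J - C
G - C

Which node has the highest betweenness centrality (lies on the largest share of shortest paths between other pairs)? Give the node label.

C

Unnormalized betweenness of each node: A:14, B:23, C:25, D:0, E:0, F:8, G:0, H:8, I:0, J:0.
C has the largest value, 25, making it the main broker — the node through which the most shortest paths run.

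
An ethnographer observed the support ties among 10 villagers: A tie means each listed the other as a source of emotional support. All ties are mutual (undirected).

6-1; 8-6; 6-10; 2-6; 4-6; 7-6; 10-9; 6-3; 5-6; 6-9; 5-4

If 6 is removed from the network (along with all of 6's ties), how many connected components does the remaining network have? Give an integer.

Without 6, the remaining ties split the others into: {4, 5}; {3}; {9, 10}; {2}; {1}; {8}; {7}.
That's 7 separate components.

7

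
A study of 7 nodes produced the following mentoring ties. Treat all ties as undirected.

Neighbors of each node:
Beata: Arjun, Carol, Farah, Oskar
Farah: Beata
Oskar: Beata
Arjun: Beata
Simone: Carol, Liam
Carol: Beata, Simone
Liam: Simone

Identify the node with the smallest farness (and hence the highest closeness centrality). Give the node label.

Beata

Farness (sum of distances to all others) for each node — Arjun:14, Beata:9, Carol:10, Farah:14, Liam:18, Oskar:14, Simone:13.
The smallest farness is 9, for Beata, so Beata has the highest closeness.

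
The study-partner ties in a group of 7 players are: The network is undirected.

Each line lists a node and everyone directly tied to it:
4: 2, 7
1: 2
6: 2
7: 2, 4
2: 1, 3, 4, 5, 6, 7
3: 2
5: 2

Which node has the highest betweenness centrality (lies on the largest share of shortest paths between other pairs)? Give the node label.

2

Unnormalized betweenness of each node: 1:0, 2:14, 3:0, 4:0, 5:0, 6:0, 7:0.
2 has the largest value, 14, making it the main broker — the node through which the most shortest paths run.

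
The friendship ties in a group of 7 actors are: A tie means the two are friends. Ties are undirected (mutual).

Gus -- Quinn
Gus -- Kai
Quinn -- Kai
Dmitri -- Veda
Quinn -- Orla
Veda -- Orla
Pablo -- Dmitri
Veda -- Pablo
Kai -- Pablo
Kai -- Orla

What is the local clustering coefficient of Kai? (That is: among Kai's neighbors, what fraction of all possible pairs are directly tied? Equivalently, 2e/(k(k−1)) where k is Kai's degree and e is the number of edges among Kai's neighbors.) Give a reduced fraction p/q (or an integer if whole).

Kai's neighbors: Gus, Orla, Pablo, and Quinn (k = 4).
Possible neighbor pairs: C(4,2) = 6. Edges among them: Gus–Quinn, Orla–Quinn → e = 2.
Clustering(Kai) = 2/6 = 1/3.

1/3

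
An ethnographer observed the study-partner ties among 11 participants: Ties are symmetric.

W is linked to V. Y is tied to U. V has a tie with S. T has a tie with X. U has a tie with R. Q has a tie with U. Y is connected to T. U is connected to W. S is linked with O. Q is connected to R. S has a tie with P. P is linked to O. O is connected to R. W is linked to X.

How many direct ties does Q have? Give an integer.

2

Q is directly tied to R and U. That is 2 neighbors, so the degree of Q is 2.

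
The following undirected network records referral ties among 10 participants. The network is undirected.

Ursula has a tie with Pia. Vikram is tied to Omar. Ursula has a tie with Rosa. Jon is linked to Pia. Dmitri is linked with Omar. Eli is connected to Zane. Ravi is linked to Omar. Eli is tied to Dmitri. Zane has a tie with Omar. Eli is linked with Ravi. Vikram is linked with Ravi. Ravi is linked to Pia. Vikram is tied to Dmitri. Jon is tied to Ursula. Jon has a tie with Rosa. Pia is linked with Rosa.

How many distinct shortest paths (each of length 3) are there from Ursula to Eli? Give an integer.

1

The shortest distance is 3, and the only length-3 path is Ursula–Pia–Ravi–Eli. So there is exactly 1 shortest path.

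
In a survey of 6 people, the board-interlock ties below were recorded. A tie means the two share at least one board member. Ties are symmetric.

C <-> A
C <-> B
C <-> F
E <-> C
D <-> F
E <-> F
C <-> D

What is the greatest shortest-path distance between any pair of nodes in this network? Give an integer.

2

Eccentricity of each node (its greatest distance to any other): A:2, B:2, C:1, D:2, E:2, F:2.
The maximum eccentricity is 2, realized for instance by the pair D–B via D – C – B. So the diameter is 2.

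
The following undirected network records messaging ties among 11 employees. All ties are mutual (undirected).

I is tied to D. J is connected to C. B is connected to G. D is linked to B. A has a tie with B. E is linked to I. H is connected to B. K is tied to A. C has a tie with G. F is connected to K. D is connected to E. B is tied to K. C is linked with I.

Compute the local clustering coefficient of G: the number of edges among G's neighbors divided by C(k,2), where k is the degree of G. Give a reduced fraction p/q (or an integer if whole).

G's neighbors: B and C (k = 2).
Possible neighbor pairs: C(2,2) = 1. Edges among them: none → e = 0.
Clustering(G) = 0/1.

0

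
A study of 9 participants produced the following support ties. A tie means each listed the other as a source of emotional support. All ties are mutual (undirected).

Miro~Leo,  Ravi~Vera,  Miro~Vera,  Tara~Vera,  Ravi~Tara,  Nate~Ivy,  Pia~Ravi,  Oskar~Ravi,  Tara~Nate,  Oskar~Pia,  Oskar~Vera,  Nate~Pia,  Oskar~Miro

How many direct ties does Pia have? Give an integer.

Pia is directly tied to Nate, Oskar, and Ravi. That is 3 neighbors, so the degree of Pia is 3.

3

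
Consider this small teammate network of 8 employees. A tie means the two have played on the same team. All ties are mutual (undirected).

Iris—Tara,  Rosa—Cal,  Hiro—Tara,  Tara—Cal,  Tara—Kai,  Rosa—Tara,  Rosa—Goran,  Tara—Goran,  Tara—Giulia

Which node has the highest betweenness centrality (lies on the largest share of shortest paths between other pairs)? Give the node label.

Tara

Unnormalized betweenness of each node: Cal:0, Giulia:0, Goran:0, Hiro:0, Iris:0, Kai:0, Rosa:1/2, Tara:37/2.
Tara has the largest value, 37/2, making it the main broker — the node through which the most shortest paths run.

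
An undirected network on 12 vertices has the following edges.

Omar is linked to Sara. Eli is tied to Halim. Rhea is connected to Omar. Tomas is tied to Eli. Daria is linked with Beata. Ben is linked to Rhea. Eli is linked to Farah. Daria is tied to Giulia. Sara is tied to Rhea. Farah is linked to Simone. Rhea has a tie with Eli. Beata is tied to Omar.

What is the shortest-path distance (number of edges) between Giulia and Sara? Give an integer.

One shortest route is Giulia – Daria – Beata – Omar – Sara, which uses 4 edges, and at distance 3 from Giulia we only reach {Omar}, which does not include Sara. So d(Giulia,Sara) = 4.

4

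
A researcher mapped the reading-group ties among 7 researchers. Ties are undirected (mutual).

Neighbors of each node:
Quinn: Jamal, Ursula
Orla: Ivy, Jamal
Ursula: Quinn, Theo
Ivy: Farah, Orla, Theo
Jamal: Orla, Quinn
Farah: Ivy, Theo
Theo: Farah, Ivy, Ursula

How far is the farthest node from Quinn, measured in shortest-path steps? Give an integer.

Distances from Quinn: Farah:3, Ivy:3, Jamal:1, Orla:2, Theo:2, Ursula:1.
The largest is 3 (to Ivy and Farah), so the eccentricity of Quinn is 3.

3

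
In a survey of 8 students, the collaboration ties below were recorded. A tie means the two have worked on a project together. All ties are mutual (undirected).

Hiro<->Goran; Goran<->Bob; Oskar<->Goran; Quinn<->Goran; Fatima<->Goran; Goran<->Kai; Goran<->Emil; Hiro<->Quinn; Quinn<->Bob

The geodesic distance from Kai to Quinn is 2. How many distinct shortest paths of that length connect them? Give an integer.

The shortest distance is 2, and the only length-2 path is Kai–Goran–Quinn. So there is exactly 1 shortest path.

1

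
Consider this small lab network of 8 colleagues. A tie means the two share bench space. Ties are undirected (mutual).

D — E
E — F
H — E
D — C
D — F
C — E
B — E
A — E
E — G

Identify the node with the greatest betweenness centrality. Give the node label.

E

Unnormalized betweenness of each node: A:0, B:0, C:0, D:1/2, E:37/2, F:0, G:0, H:0.
E has the largest value, 37/2, making it the main broker — the node through which the most shortest paths run.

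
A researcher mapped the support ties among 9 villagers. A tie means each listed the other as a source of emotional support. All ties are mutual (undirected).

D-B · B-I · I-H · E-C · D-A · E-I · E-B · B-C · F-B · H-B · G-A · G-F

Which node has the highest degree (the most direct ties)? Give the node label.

B

Degrees — A:2, B:6, C:2, D:2, E:3, F:2, G:2, H:2, I:3.
The maximum is 6, attained only by B.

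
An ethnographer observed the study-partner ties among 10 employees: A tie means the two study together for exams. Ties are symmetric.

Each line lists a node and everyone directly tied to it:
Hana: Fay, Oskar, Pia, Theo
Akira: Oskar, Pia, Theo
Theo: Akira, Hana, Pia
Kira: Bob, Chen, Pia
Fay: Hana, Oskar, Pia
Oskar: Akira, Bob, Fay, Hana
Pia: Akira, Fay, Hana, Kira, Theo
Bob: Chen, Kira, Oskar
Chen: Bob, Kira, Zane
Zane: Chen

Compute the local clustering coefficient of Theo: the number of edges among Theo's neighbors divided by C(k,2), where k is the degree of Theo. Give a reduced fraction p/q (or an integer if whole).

Theo's neighbors: Akira, Hana, and Pia (k = 3).
Possible neighbor pairs: C(3,2) = 3. Edges among them: Akira–Pia, Hana–Pia → e = 2.
Clustering(Theo) = 2/3.

2/3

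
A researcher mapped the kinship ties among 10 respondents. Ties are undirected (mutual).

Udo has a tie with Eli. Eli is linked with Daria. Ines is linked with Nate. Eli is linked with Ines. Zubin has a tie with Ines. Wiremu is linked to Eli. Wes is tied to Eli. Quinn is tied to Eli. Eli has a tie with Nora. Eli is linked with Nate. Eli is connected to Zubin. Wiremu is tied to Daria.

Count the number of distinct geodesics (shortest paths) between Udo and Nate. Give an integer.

1

The shortest distance is 2, and the only length-2 path is Udo–Eli–Nate. So there is exactly 1 shortest path.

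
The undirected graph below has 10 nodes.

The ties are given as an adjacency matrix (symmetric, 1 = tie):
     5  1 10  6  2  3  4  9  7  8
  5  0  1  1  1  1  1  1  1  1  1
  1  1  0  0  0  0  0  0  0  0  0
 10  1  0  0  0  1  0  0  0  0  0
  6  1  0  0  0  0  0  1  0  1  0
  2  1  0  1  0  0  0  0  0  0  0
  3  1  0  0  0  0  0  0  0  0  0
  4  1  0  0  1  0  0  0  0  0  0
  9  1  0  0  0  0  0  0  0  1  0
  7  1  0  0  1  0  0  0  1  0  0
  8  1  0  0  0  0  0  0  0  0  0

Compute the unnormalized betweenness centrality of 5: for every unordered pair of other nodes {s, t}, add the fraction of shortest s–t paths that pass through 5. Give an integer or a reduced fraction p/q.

31

Pairs whose geodesics pass through 5 — 1–10: 1; 1–6: 1; 1–2: 1; 1–3: 1; 1–4: 1; 1–9: 1; 1–7: 1; 1–8: 1; 10–6: 1; 10–3: 1; 10–4: 1; 10–9: 1; 10–7: 1; 10–8: 1 … (+18 more pairs).
All other pairs contribute 0.
Summing the contributions gives betweenness(5) = 31.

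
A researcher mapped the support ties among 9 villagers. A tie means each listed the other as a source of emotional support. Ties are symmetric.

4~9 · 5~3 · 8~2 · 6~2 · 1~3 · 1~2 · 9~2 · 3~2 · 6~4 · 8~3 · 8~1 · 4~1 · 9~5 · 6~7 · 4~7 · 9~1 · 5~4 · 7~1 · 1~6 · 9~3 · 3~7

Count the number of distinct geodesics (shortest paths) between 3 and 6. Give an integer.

3

The shortest distance is 2. The length-2 paths are: 3–7–6; 3–2–6; 3–1–6.
That gives 3 distinct shortest paths.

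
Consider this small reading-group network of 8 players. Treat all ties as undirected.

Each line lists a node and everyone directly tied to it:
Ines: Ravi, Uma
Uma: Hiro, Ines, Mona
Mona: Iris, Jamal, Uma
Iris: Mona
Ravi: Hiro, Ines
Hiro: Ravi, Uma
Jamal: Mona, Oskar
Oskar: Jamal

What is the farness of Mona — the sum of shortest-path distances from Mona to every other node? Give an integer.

Distances from Mona: Hiro:2, Ines:2, Iris:1, Jamal:1, Oskar:2, Ravi:3, Uma:1.
Sum = 2 + 2 + 1 + 1 + 2 + 3 + 1 = 12.

12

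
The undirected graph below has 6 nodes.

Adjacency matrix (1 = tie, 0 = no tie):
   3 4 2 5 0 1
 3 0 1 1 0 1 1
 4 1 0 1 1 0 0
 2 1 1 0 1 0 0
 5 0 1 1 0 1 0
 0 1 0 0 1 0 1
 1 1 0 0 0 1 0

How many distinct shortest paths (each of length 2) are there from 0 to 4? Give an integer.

The shortest distance is 2. The length-2 paths are: 0–3–4; 0–5–4.
That gives 2 distinct shortest paths.

2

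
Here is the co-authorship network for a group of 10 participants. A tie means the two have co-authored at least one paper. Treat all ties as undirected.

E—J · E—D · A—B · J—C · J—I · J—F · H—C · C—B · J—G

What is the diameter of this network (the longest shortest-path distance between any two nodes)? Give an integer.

5

Eccentricity of each node (its greatest distance to any other): A:5, B:4, C:3, D:5, E:4, F:4, G:4, H:4, I:4, J:3.
The maximum eccentricity is 5, realized for instance by the pair A–D via A – B – C – J – E – D. So the diameter is 5.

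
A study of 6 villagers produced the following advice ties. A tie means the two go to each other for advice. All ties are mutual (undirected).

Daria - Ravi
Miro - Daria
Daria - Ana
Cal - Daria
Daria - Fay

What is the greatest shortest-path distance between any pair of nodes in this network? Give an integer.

2

Eccentricity of each node (its greatest distance to any other): Ana:2, Cal:2, Daria:1, Fay:2, Miro:2, Ravi:2.
The maximum eccentricity is 2, realized for instance by the pair Ana–Miro via Ana – Daria – Miro. So the diameter is 2.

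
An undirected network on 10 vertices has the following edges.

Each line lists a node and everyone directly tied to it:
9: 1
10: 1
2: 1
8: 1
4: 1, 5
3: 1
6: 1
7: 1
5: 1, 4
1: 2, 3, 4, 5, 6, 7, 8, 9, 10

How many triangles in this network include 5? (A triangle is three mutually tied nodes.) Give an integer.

1

5's neighbors: 1 and 4.
Neighbor pairs that are themselves tied: 5–1–4. Each forms one triangle with 5, for 1 in total.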